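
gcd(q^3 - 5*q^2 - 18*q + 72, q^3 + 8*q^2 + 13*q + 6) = 1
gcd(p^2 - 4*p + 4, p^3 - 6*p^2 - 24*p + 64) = p - 2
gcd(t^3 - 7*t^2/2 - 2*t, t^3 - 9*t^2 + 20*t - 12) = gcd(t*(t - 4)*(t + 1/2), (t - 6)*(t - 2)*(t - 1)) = 1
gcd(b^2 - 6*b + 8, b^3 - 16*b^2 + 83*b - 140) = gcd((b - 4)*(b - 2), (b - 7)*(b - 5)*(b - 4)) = b - 4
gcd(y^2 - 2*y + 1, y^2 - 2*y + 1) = y^2 - 2*y + 1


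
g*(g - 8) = g^2 - 8*g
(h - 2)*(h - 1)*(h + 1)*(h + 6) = h^4 + 4*h^3 - 13*h^2 - 4*h + 12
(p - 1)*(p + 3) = p^2 + 2*p - 3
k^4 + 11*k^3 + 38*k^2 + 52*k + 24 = (k + 1)*(k + 2)^2*(k + 6)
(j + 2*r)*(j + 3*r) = j^2 + 5*j*r + 6*r^2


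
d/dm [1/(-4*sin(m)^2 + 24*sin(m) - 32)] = (sin(m) - 3)*cos(m)/(2*(sin(m)^2 - 6*sin(m) + 8)^2)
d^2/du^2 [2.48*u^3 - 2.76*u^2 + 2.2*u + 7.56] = 14.88*u - 5.52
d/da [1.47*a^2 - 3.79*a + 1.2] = 2.94*a - 3.79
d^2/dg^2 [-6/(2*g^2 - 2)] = 6*(-3*g^2 - 1)/(g^2 - 1)^3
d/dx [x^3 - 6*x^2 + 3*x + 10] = 3*x^2 - 12*x + 3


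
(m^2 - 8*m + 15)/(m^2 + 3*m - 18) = (m - 5)/(m + 6)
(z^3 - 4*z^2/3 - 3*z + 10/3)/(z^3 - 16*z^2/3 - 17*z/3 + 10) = (z - 2)/(z - 6)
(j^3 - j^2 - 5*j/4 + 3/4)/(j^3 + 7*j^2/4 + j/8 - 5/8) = 2*(2*j - 3)/(4*j + 5)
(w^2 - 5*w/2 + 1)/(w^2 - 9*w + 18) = (w^2 - 5*w/2 + 1)/(w^2 - 9*w + 18)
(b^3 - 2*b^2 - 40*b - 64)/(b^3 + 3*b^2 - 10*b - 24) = (b - 8)/(b - 3)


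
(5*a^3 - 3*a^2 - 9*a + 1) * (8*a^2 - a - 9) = 40*a^5 - 29*a^4 - 114*a^3 + 44*a^2 + 80*a - 9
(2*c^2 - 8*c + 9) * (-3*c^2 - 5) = -6*c^4 + 24*c^3 - 37*c^2 + 40*c - 45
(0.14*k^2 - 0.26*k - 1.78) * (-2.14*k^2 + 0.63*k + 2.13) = -0.2996*k^4 + 0.6446*k^3 + 3.9436*k^2 - 1.6752*k - 3.7914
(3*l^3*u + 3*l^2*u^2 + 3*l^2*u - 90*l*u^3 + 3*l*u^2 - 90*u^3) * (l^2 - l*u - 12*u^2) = 3*l^5*u + 3*l^4*u - 129*l^3*u^3 + 54*l^2*u^4 - 129*l^2*u^3 + 1080*l*u^5 + 54*l*u^4 + 1080*u^5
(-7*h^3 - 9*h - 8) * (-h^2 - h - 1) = 7*h^5 + 7*h^4 + 16*h^3 + 17*h^2 + 17*h + 8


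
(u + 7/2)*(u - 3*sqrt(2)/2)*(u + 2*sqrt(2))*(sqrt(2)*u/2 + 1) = sqrt(2)*u^4/2 + 3*u^3/2 + 7*sqrt(2)*u^3/4 - 5*sqrt(2)*u^2/2 + 21*u^2/4 - 35*sqrt(2)*u/4 - 6*u - 21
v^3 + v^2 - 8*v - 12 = (v - 3)*(v + 2)^2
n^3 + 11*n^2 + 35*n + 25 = (n + 1)*(n + 5)^2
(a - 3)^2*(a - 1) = a^3 - 7*a^2 + 15*a - 9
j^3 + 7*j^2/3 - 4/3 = (j - 2/3)*(j + 1)*(j + 2)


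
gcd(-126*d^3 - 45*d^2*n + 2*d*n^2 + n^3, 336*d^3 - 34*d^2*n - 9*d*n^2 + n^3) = 42*d^2 + d*n - n^2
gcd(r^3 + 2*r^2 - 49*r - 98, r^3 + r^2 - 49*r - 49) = r^2 - 49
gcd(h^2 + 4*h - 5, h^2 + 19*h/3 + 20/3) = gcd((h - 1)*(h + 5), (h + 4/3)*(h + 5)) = h + 5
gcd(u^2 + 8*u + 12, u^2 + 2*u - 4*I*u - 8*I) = u + 2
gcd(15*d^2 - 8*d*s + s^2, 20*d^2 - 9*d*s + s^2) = -5*d + s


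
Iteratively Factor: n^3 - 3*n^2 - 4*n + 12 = (n - 2)*(n^2 - n - 6) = (n - 3)*(n - 2)*(n + 2)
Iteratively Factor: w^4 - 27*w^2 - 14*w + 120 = (w - 2)*(w^3 + 2*w^2 - 23*w - 60) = (w - 2)*(w + 3)*(w^2 - w - 20) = (w - 5)*(w - 2)*(w + 3)*(w + 4)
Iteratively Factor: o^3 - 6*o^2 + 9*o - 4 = (o - 1)*(o^2 - 5*o + 4) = (o - 4)*(o - 1)*(o - 1)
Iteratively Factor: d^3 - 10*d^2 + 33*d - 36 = (d - 3)*(d^2 - 7*d + 12) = (d - 4)*(d - 3)*(d - 3)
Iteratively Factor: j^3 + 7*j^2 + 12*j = (j)*(j^2 + 7*j + 12) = j*(j + 4)*(j + 3)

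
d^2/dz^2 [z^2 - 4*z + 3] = 2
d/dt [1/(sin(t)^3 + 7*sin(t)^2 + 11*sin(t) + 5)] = -(3*sin(t) + 11)*cos(t)/((sin(t) + 1)^3*(sin(t) + 5)^2)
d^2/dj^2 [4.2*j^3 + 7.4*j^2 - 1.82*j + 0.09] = 25.2*j + 14.8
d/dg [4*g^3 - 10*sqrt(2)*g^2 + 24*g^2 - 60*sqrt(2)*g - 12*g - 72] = 12*g^2 - 20*sqrt(2)*g + 48*g - 60*sqrt(2) - 12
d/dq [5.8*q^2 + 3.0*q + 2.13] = 11.6*q + 3.0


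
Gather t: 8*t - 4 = 8*t - 4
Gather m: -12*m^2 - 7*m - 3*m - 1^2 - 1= -12*m^2 - 10*m - 2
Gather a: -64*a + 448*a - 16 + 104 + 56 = 384*a + 144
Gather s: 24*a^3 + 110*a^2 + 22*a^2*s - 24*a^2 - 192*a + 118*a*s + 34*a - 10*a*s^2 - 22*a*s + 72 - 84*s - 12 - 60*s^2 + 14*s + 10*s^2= 24*a^3 + 86*a^2 - 158*a + s^2*(-10*a - 50) + s*(22*a^2 + 96*a - 70) + 60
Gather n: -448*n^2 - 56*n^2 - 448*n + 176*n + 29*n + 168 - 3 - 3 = -504*n^2 - 243*n + 162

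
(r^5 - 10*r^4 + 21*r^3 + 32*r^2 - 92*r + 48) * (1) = r^5 - 10*r^4 + 21*r^3 + 32*r^2 - 92*r + 48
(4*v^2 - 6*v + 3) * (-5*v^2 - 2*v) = -20*v^4 + 22*v^3 - 3*v^2 - 6*v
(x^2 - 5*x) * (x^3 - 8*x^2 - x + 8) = x^5 - 13*x^4 + 39*x^3 + 13*x^2 - 40*x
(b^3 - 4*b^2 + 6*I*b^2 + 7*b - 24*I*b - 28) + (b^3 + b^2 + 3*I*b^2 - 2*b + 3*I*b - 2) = 2*b^3 - 3*b^2 + 9*I*b^2 + 5*b - 21*I*b - 30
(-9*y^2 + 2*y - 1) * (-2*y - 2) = 18*y^3 + 14*y^2 - 2*y + 2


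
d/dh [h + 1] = 1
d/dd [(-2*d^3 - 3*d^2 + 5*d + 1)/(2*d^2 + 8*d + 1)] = (-4*d^4 - 32*d^3 - 40*d^2 - 10*d - 3)/(4*d^4 + 32*d^3 + 68*d^2 + 16*d + 1)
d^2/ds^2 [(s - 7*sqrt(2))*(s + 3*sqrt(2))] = 2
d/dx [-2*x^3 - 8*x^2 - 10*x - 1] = -6*x^2 - 16*x - 10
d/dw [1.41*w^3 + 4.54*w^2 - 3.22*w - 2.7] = 4.23*w^2 + 9.08*w - 3.22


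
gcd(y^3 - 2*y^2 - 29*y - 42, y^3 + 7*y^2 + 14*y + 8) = y + 2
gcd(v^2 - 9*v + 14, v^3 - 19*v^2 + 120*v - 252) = v - 7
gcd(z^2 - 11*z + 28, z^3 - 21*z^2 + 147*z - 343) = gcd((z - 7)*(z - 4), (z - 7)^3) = z - 7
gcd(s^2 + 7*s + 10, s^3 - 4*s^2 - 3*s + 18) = s + 2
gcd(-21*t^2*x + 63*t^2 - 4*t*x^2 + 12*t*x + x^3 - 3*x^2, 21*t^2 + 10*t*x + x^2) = 3*t + x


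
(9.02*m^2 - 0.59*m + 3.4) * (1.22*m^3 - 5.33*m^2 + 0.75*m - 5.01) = 11.0044*m^5 - 48.7964*m^4 + 14.0577*m^3 - 63.7547*m^2 + 5.5059*m - 17.034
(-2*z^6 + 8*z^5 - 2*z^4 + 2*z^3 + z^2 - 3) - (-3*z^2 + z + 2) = -2*z^6 + 8*z^5 - 2*z^4 + 2*z^3 + 4*z^2 - z - 5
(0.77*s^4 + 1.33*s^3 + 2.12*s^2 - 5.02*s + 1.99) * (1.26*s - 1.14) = 0.9702*s^5 + 0.798*s^4 + 1.155*s^3 - 8.742*s^2 + 8.2302*s - 2.2686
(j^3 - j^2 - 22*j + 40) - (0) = j^3 - j^2 - 22*j + 40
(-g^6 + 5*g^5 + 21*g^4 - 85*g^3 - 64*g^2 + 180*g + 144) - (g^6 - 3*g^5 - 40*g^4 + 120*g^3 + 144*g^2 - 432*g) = -2*g^6 + 8*g^5 + 61*g^4 - 205*g^3 - 208*g^2 + 612*g + 144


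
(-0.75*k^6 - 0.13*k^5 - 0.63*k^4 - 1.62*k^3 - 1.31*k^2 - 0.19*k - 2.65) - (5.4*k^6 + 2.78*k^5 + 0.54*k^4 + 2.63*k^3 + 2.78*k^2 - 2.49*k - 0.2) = -6.15*k^6 - 2.91*k^5 - 1.17*k^4 - 4.25*k^3 - 4.09*k^2 + 2.3*k - 2.45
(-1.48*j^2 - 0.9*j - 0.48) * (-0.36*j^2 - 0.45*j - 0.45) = 0.5328*j^4 + 0.99*j^3 + 1.2438*j^2 + 0.621*j + 0.216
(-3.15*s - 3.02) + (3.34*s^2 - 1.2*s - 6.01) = 3.34*s^2 - 4.35*s - 9.03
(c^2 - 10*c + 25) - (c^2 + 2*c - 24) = 49 - 12*c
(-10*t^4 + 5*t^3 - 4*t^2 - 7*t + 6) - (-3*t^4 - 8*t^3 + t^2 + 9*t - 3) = -7*t^4 + 13*t^3 - 5*t^2 - 16*t + 9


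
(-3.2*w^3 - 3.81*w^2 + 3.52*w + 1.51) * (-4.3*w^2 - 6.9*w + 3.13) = 13.76*w^5 + 38.463*w^4 + 1.137*w^3 - 42.7063*w^2 + 0.598599999999999*w + 4.7263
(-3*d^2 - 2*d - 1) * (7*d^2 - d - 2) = -21*d^4 - 11*d^3 + d^2 + 5*d + 2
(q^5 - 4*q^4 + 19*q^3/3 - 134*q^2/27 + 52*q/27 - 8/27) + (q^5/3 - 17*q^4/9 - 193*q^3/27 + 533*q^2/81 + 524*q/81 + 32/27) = 4*q^5/3 - 53*q^4/9 - 22*q^3/27 + 131*q^2/81 + 680*q/81 + 8/9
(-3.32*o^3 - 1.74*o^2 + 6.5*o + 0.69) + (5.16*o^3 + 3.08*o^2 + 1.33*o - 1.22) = 1.84*o^3 + 1.34*o^2 + 7.83*o - 0.53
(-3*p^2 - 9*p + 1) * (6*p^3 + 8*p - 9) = -18*p^5 - 54*p^4 - 18*p^3 - 45*p^2 + 89*p - 9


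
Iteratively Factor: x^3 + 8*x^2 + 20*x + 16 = (x + 2)*(x^2 + 6*x + 8) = (x + 2)*(x + 4)*(x + 2)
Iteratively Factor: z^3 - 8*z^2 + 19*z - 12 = (z - 4)*(z^2 - 4*z + 3) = (z - 4)*(z - 3)*(z - 1)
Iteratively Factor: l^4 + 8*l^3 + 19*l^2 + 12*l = (l + 4)*(l^3 + 4*l^2 + 3*l) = (l + 1)*(l + 4)*(l^2 + 3*l) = l*(l + 1)*(l + 4)*(l + 3)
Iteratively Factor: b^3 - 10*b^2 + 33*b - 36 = (b - 4)*(b^2 - 6*b + 9) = (b - 4)*(b - 3)*(b - 3)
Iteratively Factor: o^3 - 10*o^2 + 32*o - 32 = (o - 4)*(o^2 - 6*o + 8) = (o - 4)*(o - 2)*(o - 4)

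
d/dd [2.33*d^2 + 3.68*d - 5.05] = 4.66*d + 3.68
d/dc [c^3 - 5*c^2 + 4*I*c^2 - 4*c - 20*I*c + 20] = 3*c^2 + c*(-10 + 8*I) - 4 - 20*I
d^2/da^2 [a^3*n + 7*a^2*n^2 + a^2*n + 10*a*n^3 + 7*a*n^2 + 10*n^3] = 2*n*(3*a + 7*n + 1)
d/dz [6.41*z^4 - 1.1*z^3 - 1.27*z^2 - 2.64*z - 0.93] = 25.64*z^3 - 3.3*z^2 - 2.54*z - 2.64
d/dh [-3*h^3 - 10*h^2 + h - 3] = -9*h^2 - 20*h + 1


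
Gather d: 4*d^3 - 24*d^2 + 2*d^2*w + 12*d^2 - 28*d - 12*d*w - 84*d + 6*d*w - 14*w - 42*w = 4*d^3 + d^2*(2*w - 12) + d*(-6*w - 112) - 56*w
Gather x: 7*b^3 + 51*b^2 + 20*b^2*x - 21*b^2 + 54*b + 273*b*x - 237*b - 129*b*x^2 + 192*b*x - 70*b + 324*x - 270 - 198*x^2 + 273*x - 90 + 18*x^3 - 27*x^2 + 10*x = 7*b^3 + 30*b^2 - 253*b + 18*x^3 + x^2*(-129*b - 225) + x*(20*b^2 + 465*b + 607) - 360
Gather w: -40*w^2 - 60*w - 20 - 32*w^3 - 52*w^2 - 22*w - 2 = -32*w^3 - 92*w^2 - 82*w - 22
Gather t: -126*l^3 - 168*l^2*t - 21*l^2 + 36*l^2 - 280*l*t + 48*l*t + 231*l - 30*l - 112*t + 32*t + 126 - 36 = -126*l^3 + 15*l^2 + 201*l + t*(-168*l^2 - 232*l - 80) + 90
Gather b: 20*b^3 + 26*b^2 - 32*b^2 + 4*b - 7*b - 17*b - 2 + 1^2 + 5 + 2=20*b^3 - 6*b^2 - 20*b + 6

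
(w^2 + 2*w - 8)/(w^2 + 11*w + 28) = (w - 2)/(w + 7)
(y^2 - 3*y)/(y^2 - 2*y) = (y - 3)/(y - 2)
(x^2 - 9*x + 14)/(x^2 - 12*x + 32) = (x^2 - 9*x + 14)/(x^2 - 12*x + 32)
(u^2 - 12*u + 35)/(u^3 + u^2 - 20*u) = (u^2 - 12*u + 35)/(u*(u^2 + u - 20))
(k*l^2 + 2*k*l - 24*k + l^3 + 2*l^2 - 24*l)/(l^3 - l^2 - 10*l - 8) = (k*l + 6*k + l^2 + 6*l)/(l^2 + 3*l + 2)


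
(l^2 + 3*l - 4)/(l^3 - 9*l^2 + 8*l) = (l + 4)/(l*(l - 8))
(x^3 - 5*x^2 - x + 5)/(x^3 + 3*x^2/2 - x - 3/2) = 2*(x - 5)/(2*x + 3)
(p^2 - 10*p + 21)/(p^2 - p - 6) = (p - 7)/(p + 2)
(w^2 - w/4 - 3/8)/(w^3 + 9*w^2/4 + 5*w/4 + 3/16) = 2*(4*w - 3)/(8*w^2 + 14*w + 3)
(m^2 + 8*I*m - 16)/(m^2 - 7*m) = (m^2 + 8*I*m - 16)/(m*(m - 7))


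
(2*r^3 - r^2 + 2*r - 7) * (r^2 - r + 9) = 2*r^5 - 3*r^4 + 21*r^3 - 18*r^2 + 25*r - 63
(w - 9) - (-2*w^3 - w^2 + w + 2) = 2*w^3 + w^2 - 11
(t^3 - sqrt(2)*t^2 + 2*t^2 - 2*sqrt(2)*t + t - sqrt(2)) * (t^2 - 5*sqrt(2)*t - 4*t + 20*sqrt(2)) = t^5 - 6*sqrt(2)*t^4 - 2*t^4 + 3*t^3 + 12*sqrt(2)*t^3 - 24*t^2 + 42*sqrt(2)*t^2 - 70*t + 24*sqrt(2)*t - 40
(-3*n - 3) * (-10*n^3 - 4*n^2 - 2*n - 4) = 30*n^4 + 42*n^3 + 18*n^2 + 18*n + 12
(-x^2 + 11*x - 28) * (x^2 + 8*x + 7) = -x^4 + 3*x^3 + 53*x^2 - 147*x - 196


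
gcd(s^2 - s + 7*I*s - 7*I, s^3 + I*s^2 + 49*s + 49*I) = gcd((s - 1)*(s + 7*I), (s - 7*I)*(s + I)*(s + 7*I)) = s + 7*I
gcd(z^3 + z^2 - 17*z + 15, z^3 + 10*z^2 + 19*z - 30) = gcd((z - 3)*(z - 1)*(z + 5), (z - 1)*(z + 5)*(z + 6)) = z^2 + 4*z - 5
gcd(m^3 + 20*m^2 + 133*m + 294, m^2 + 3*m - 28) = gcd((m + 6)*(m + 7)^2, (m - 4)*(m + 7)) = m + 7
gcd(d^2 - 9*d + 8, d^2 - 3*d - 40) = d - 8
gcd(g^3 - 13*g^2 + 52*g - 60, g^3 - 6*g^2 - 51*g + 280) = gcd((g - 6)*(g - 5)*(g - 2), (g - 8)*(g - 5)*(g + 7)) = g - 5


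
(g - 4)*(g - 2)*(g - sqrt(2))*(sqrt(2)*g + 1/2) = sqrt(2)*g^4 - 6*sqrt(2)*g^3 - 3*g^3/2 + 9*g^2 + 15*sqrt(2)*g^2/2 - 12*g + 3*sqrt(2)*g - 4*sqrt(2)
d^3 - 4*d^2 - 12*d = d*(d - 6)*(d + 2)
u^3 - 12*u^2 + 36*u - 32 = (u - 8)*(u - 2)^2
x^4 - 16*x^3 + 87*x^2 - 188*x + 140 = (x - 7)*(x - 5)*(x - 2)^2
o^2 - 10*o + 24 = (o - 6)*(o - 4)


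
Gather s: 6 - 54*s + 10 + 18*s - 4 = 12 - 36*s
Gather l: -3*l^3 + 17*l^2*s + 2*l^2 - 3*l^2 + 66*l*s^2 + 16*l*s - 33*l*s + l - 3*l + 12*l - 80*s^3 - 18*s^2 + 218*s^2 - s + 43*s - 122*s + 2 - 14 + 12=-3*l^3 + l^2*(17*s - 1) + l*(66*s^2 - 17*s + 10) - 80*s^3 + 200*s^2 - 80*s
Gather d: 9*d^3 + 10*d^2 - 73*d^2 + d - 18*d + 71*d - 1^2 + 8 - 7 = 9*d^3 - 63*d^2 + 54*d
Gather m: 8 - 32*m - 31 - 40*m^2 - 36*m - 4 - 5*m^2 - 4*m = -45*m^2 - 72*m - 27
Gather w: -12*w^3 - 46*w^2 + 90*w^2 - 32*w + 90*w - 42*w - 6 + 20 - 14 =-12*w^3 + 44*w^2 + 16*w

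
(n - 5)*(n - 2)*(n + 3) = n^3 - 4*n^2 - 11*n + 30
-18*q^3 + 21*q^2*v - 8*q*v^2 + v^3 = (-3*q + v)^2*(-2*q + v)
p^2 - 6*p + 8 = (p - 4)*(p - 2)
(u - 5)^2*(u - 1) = u^3 - 11*u^2 + 35*u - 25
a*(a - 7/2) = a^2 - 7*a/2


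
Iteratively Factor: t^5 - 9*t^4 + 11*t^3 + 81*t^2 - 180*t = (t + 3)*(t^4 - 12*t^3 + 47*t^2 - 60*t) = (t - 4)*(t + 3)*(t^3 - 8*t^2 + 15*t) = (t - 5)*(t - 4)*(t + 3)*(t^2 - 3*t) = t*(t - 5)*(t - 4)*(t + 3)*(t - 3)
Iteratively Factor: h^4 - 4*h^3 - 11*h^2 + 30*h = (h)*(h^3 - 4*h^2 - 11*h + 30) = h*(h - 5)*(h^2 + h - 6) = h*(h - 5)*(h + 3)*(h - 2)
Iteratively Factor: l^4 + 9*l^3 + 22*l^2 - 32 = (l - 1)*(l^3 + 10*l^2 + 32*l + 32) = (l - 1)*(l + 4)*(l^2 + 6*l + 8) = (l - 1)*(l + 2)*(l + 4)*(l + 4)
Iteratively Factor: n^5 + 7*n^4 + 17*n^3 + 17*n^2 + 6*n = (n + 1)*(n^4 + 6*n^3 + 11*n^2 + 6*n) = (n + 1)*(n + 2)*(n^3 + 4*n^2 + 3*n) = (n + 1)*(n + 2)*(n + 3)*(n^2 + n) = (n + 1)^2*(n + 2)*(n + 3)*(n)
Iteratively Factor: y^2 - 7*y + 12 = (y - 3)*(y - 4)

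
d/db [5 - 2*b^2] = -4*b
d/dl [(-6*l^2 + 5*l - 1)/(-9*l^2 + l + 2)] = (39*l^2 - 42*l + 11)/(81*l^4 - 18*l^3 - 35*l^2 + 4*l + 4)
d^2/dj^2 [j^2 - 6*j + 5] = 2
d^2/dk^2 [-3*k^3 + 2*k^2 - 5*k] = 4 - 18*k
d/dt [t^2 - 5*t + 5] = 2*t - 5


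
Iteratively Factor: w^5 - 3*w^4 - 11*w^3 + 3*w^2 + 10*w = (w - 5)*(w^4 + 2*w^3 - w^2 - 2*w) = (w - 5)*(w + 1)*(w^3 + w^2 - 2*w) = (w - 5)*(w - 1)*(w + 1)*(w^2 + 2*w) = w*(w - 5)*(w - 1)*(w + 1)*(w + 2)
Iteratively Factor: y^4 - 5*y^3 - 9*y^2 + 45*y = (y)*(y^3 - 5*y^2 - 9*y + 45) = y*(y - 3)*(y^2 - 2*y - 15) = y*(y - 3)*(y + 3)*(y - 5)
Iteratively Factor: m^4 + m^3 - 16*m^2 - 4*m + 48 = (m + 2)*(m^3 - m^2 - 14*m + 24) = (m - 3)*(m + 2)*(m^2 + 2*m - 8) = (m - 3)*(m + 2)*(m + 4)*(m - 2)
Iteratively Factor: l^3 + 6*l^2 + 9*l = (l + 3)*(l^2 + 3*l) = l*(l + 3)*(l + 3)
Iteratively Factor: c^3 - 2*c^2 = (c)*(c^2 - 2*c) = c^2*(c - 2)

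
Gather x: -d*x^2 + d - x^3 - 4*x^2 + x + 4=d - x^3 + x^2*(-d - 4) + x + 4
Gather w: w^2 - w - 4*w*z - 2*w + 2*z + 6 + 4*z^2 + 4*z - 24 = w^2 + w*(-4*z - 3) + 4*z^2 + 6*z - 18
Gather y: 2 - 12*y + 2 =4 - 12*y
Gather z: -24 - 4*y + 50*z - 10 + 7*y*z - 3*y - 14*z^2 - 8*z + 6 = -7*y - 14*z^2 + z*(7*y + 42) - 28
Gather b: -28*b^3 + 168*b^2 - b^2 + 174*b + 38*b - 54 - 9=-28*b^3 + 167*b^2 + 212*b - 63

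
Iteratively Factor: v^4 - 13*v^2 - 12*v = (v)*(v^3 - 13*v - 12) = v*(v + 3)*(v^2 - 3*v - 4) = v*(v - 4)*(v + 3)*(v + 1)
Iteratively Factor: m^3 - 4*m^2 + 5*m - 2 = (m - 2)*(m^2 - 2*m + 1) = (m - 2)*(m - 1)*(m - 1)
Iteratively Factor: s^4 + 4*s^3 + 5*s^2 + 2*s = (s + 2)*(s^3 + 2*s^2 + s) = (s + 1)*(s + 2)*(s^2 + s) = (s + 1)^2*(s + 2)*(s)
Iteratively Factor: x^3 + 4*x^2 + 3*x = (x + 1)*(x^2 + 3*x) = (x + 1)*(x + 3)*(x)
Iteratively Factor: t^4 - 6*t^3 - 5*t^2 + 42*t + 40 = (t + 1)*(t^3 - 7*t^2 + 2*t + 40) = (t - 5)*(t + 1)*(t^2 - 2*t - 8) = (t - 5)*(t - 4)*(t + 1)*(t + 2)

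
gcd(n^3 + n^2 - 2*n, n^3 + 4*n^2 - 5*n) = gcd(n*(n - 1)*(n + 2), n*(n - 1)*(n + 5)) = n^2 - n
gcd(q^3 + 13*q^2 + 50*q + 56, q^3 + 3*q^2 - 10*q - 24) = q^2 + 6*q + 8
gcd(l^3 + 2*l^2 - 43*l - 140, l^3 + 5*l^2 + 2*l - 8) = l + 4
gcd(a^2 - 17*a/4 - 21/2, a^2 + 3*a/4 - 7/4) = a + 7/4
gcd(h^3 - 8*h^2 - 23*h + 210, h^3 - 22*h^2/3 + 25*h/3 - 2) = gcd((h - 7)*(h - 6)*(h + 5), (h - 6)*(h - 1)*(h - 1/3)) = h - 6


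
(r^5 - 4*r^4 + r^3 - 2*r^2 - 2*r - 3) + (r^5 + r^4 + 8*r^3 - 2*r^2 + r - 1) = 2*r^5 - 3*r^4 + 9*r^3 - 4*r^2 - r - 4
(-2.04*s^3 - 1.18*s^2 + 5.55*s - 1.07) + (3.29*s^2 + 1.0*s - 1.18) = -2.04*s^3 + 2.11*s^2 + 6.55*s - 2.25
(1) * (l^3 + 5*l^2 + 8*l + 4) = l^3 + 5*l^2 + 8*l + 4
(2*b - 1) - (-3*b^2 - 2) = 3*b^2 + 2*b + 1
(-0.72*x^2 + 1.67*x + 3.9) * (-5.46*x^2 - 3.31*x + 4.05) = 3.9312*x^4 - 6.735*x^3 - 29.7377*x^2 - 6.1455*x + 15.795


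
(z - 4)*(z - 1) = z^2 - 5*z + 4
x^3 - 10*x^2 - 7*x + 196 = (x - 7)^2*(x + 4)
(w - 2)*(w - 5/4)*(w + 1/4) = w^3 - 3*w^2 + 27*w/16 + 5/8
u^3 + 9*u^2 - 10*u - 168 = (u - 4)*(u + 6)*(u + 7)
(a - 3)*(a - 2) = a^2 - 5*a + 6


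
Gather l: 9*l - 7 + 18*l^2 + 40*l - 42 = 18*l^2 + 49*l - 49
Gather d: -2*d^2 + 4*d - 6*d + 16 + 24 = -2*d^2 - 2*d + 40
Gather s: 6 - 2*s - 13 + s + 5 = -s - 2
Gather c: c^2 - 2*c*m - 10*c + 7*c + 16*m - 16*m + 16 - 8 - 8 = c^2 + c*(-2*m - 3)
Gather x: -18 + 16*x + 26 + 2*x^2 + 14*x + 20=2*x^2 + 30*x + 28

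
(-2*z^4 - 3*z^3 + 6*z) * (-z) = 2*z^5 + 3*z^4 - 6*z^2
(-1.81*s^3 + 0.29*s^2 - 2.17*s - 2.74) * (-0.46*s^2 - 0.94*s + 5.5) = 0.8326*s^5 + 1.568*s^4 - 9.2294*s^3 + 4.8952*s^2 - 9.3594*s - 15.07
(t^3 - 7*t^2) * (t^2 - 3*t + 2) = t^5 - 10*t^4 + 23*t^3 - 14*t^2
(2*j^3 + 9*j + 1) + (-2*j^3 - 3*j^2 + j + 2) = -3*j^2 + 10*j + 3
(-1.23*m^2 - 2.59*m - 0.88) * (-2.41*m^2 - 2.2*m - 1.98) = 2.9643*m^4 + 8.9479*m^3 + 10.2542*m^2 + 7.0642*m + 1.7424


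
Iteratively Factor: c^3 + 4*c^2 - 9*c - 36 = (c + 3)*(c^2 + c - 12) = (c + 3)*(c + 4)*(c - 3)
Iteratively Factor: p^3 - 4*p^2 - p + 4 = (p - 1)*(p^2 - 3*p - 4) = (p - 1)*(p + 1)*(p - 4)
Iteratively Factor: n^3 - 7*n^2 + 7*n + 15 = (n + 1)*(n^2 - 8*n + 15) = (n - 5)*(n + 1)*(n - 3)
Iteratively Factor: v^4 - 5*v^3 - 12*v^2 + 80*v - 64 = (v - 4)*(v^3 - v^2 - 16*v + 16) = (v - 4)^2*(v^2 + 3*v - 4) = (v - 4)^2*(v - 1)*(v + 4)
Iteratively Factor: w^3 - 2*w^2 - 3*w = (w)*(w^2 - 2*w - 3) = w*(w - 3)*(w + 1)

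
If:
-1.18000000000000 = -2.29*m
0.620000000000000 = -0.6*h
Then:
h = -1.03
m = 0.52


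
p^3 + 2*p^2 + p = p*(p + 1)^2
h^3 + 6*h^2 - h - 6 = (h - 1)*(h + 1)*(h + 6)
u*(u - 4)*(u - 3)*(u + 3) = u^4 - 4*u^3 - 9*u^2 + 36*u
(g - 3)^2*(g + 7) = g^3 + g^2 - 33*g + 63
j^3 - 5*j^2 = j^2*(j - 5)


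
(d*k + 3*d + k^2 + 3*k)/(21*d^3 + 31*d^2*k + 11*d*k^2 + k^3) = (k + 3)/(21*d^2 + 10*d*k + k^2)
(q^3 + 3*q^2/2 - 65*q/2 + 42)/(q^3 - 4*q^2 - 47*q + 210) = (q^2 - 11*q/2 + 6)/(q^2 - 11*q + 30)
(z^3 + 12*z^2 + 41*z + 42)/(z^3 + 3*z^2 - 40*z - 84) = (z + 3)/(z - 6)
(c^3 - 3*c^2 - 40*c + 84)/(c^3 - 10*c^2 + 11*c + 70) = (c^2 + 4*c - 12)/(c^2 - 3*c - 10)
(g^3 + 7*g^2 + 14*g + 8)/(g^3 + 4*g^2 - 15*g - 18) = (g^2 + 6*g + 8)/(g^2 + 3*g - 18)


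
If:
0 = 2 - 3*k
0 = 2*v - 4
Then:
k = 2/3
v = 2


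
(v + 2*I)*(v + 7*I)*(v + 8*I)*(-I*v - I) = -I*v^4 + 17*v^3 - I*v^3 + 17*v^2 + 86*I*v^2 - 112*v + 86*I*v - 112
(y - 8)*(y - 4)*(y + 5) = y^3 - 7*y^2 - 28*y + 160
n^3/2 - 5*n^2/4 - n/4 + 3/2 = (n/2 + 1/2)*(n - 2)*(n - 3/2)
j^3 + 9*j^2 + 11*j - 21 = (j - 1)*(j + 3)*(j + 7)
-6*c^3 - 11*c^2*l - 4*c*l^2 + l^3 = (-6*c + l)*(c + l)^2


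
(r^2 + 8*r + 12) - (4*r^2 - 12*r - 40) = -3*r^2 + 20*r + 52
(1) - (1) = 0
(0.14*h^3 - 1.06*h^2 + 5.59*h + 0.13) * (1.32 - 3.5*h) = -0.49*h^4 + 3.8948*h^3 - 20.9642*h^2 + 6.9238*h + 0.1716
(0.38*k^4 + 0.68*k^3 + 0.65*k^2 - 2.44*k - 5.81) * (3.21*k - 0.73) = 1.2198*k^5 + 1.9054*k^4 + 1.5901*k^3 - 8.3069*k^2 - 16.8689*k + 4.2413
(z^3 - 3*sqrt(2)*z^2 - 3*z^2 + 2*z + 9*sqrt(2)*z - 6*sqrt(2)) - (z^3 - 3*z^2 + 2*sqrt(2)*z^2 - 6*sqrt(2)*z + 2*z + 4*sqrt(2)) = -5*sqrt(2)*z^2 + 15*sqrt(2)*z - 10*sqrt(2)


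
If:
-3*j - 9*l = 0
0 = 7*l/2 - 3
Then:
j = -18/7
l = 6/7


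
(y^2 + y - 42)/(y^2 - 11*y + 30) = (y + 7)/(y - 5)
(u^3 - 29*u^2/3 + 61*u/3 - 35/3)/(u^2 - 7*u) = u - 8/3 + 5/(3*u)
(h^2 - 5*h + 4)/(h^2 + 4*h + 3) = (h^2 - 5*h + 4)/(h^2 + 4*h + 3)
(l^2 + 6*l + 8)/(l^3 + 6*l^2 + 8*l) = 1/l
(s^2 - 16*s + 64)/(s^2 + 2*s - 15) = (s^2 - 16*s + 64)/(s^2 + 2*s - 15)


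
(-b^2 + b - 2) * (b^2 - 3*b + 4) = -b^4 + 4*b^3 - 9*b^2 + 10*b - 8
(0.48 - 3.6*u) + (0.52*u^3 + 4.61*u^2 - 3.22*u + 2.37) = 0.52*u^3 + 4.61*u^2 - 6.82*u + 2.85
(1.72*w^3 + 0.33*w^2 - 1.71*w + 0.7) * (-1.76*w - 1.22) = -3.0272*w^4 - 2.6792*w^3 + 2.607*w^2 + 0.8542*w - 0.854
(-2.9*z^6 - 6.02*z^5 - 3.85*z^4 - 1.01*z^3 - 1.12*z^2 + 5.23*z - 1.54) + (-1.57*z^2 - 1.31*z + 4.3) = -2.9*z^6 - 6.02*z^5 - 3.85*z^4 - 1.01*z^3 - 2.69*z^2 + 3.92*z + 2.76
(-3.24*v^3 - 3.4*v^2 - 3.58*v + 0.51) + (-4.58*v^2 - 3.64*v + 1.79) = -3.24*v^3 - 7.98*v^2 - 7.22*v + 2.3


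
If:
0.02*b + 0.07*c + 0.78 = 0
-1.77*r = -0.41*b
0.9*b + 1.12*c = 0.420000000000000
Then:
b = 22.24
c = -17.50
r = 5.15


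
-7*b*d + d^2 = d*(-7*b + d)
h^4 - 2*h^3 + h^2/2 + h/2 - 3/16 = (h - 3/2)*(h - 1/2)^2*(h + 1/2)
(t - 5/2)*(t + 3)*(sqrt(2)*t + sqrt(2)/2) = sqrt(2)*t^3 + sqrt(2)*t^2 - 29*sqrt(2)*t/4 - 15*sqrt(2)/4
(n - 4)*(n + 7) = n^2 + 3*n - 28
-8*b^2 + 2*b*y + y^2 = (-2*b + y)*(4*b + y)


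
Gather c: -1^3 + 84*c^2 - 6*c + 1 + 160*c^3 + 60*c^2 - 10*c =160*c^3 + 144*c^2 - 16*c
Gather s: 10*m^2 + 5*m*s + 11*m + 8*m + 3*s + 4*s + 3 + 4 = 10*m^2 + 19*m + s*(5*m + 7) + 7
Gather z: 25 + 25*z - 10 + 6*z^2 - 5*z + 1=6*z^2 + 20*z + 16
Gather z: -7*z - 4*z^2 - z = -4*z^2 - 8*z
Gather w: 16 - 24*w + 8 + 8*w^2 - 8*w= 8*w^2 - 32*w + 24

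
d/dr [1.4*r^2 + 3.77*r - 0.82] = 2.8*r + 3.77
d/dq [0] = 0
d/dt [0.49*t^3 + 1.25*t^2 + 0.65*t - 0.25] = 1.47*t^2 + 2.5*t + 0.65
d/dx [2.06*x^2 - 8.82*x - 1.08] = 4.12*x - 8.82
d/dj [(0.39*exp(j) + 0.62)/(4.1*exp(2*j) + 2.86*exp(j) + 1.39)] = (-(0.39*exp(j) + 0.62)*(8.2*exp(j) + 2.86) + 1.599*exp(2*j) + 1.1154*exp(j) + 0.5421)*exp(j)/(4.1*exp(2*j) + 2.86*exp(j) + 1.39)^2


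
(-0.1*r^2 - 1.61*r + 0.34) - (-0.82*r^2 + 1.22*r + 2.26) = 0.72*r^2 - 2.83*r - 1.92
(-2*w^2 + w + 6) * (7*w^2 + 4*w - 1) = -14*w^4 - w^3 + 48*w^2 + 23*w - 6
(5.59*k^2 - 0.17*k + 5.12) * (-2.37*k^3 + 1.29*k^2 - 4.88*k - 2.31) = -13.2483*k^5 + 7.614*k^4 - 39.6329*k^3 - 5.4785*k^2 - 24.5929*k - 11.8272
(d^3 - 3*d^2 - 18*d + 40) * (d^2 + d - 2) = d^5 - 2*d^4 - 23*d^3 + 28*d^2 + 76*d - 80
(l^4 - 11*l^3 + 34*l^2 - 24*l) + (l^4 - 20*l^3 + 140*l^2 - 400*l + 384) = 2*l^4 - 31*l^3 + 174*l^2 - 424*l + 384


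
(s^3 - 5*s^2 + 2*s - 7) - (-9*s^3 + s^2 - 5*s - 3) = 10*s^3 - 6*s^2 + 7*s - 4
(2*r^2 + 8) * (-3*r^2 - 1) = -6*r^4 - 26*r^2 - 8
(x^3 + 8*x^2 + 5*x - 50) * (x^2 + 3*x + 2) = x^5 + 11*x^4 + 31*x^3 - 19*x^2 - 140*x - 100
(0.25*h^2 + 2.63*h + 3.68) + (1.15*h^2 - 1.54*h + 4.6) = 1.4*h^2 + 1.09*h + 8.28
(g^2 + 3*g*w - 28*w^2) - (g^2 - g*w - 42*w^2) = 4*g*w + 14*w^2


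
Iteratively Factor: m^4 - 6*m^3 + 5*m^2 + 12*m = (m + 1)*(m^3 - 7*m^2 + 12*m) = m*(m + 1)*(m^2 - 7*m + 12) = m*(m - 4)*(m + 1)*(m - 3)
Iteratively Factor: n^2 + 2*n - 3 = (n - 1)*(n + 3)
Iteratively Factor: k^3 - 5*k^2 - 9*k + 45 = (k - 5)*(k^2 - 9) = (k - 5)*(k + 3)*(k - 3)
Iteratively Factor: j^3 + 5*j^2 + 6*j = (j + 2)*(j^2 + 3*j) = j*(j + 2)*(j + 3)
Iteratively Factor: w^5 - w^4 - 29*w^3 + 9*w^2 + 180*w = (w + 3)*(w^4 - 4*w^3 - 17*w^2 + 60*w) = (w + 3)*(w + 4)*(w^3 - 8*w^2 + 15*w) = (w - 3)*(w + 3)*(w + 4)*(w^2 - 5*w) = w*(w - 3)*(w + 3)*(w + 4)*(w - 5)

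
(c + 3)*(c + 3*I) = c^2 + 3*c + 3*I*c + 9*I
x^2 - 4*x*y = x*(x - 4*y)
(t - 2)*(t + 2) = t^2 - 4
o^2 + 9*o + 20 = (o + 4)*(o + 5)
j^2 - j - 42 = (j - 7)*(j + 6)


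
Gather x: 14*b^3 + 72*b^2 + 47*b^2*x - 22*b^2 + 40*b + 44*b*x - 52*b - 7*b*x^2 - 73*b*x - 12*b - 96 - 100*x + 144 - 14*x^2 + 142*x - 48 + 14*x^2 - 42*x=14*b^3 + 50*b^2 - 7*b*x^2 - 24*b + x*(47*b^2 - 29*b)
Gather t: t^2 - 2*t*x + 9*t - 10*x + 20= t^2 + t*(9 - 2*x) - 10*x + 20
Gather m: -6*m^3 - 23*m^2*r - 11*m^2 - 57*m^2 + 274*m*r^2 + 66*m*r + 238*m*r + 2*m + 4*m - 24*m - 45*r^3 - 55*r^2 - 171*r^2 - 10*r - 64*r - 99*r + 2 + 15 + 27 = -6*m^3 + m^2*(-23*r - 68) + m*(274*r^2 + 304*r - 18) - 45*r^3 - 226*r^2 - 173*r + 44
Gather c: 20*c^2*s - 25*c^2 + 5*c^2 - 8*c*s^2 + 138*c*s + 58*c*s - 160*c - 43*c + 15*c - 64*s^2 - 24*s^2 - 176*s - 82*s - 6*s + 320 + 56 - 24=c^2*(20*s - 20) + c*(-8*s^2 + 196*s - 188) - 88*s^2 - 264*s + 352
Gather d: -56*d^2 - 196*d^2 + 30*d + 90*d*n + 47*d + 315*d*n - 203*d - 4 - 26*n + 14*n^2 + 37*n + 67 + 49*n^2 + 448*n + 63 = -252*d^2 + d*(405*n - 126) + 63*n^2 + 459*n + 126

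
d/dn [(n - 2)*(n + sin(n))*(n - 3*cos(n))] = (n - 2)*(n + sin(n))*(3*sin(n) + 1) + (n - 2)*(n - 3*cos(n))*(cos(n) + 1) + (n + sin(n))*(n - 3*cos(n))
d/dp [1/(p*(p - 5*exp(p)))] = (p*(5*exp(p) - 1) - p + 5*exp(p))/(p^2*(p - 5*exp(p))^2)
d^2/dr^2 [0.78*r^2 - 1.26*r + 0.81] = 1.56000000000000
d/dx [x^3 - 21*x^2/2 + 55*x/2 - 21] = 3*x^2 - 21*x + 55/2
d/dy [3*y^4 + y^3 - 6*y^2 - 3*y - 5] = 12*y^3 + 3*y^2 - 12*y - 3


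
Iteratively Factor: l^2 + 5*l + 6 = (l + 2)*(l + 3)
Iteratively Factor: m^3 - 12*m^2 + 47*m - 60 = (m - 3)*(m^2 - 9*m + 20) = (m - 4)*(m - 3)*(m - 5)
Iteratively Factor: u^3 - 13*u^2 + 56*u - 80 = (u - 4)*(u^2 - 9*u + 20) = (u - 4)^2*(u - 5)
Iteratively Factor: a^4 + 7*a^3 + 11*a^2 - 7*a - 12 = (a + 1)*(a^3 + 6*a^2 + 5*a - 12) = (a + 1)*(a + 4)*(a^2 + 2*a - 3) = (a + 1)*(a + 3)*(a + 4)*(a - 1)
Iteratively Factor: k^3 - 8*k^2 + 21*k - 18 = (k - 3)*(k^2 - 5*k + 6) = (k - 3)^2*(k - 2)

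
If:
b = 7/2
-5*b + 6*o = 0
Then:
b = 7/2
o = 35/12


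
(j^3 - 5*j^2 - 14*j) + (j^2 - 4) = j^3 - 4*j^2 - 14*j - 4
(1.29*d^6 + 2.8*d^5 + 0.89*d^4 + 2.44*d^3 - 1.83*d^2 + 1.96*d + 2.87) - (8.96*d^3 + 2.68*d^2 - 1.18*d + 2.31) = 1.29*d^6 + 2.8*d^5 + 0.89*d^4 - 6.52*d^3 - 4.51*d^2 + 3.14*d + 0.56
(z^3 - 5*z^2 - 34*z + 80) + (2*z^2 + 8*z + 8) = z^3 - 3*z^2 - 26*z + 88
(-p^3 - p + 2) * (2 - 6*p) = 6*p^4 - 2*p^3 + 6*p^2 - 14*p + 4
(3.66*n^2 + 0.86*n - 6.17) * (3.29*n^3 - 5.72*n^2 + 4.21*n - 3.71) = 12.0414*n^5 - 18.1058*n^4 - 9.8099*n^3 + 25.3344*n^2 - 29.1663*n + 22.8907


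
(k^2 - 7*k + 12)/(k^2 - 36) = (k^2 - 7*k + 12)/(k^2 - 36)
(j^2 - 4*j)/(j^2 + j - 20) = j/(j + 5)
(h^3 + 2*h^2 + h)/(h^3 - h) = (h + 1)/(h - 1)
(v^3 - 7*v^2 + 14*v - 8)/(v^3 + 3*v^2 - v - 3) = (v^2 - 6*v + 8)/(v^2 + 4*v + 3)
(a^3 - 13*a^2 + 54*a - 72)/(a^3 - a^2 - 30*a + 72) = (a - 6)/(a + 6)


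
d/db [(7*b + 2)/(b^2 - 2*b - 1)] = (7*b^2 - 14*b - 2*(b - 1)*(7*b + 2) - 7)/(-b^2 + 2*b + 1)^2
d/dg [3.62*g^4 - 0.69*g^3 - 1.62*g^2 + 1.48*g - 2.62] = 14.48*g^3 - 2.07*g^2 - 3.24*g + 1.48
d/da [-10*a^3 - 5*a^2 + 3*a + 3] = -30*a^2 - 10*a + 3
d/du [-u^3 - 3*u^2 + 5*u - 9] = -3*u^2 - 6*u + 5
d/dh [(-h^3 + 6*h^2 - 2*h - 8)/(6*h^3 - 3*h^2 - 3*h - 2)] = (-33*h^4 + 30*h^3 + 126*h^2 - 72*h - 20)/(36*h^6 - 36*h^5 - 27*h^4 - 6*h^3 + 21*h^2 + 12*h + 4)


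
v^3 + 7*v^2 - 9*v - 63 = (v - 3)*(v + 3)*(v + 7)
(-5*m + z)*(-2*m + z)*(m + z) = 10*m^3 + 3*m^2*z - 6*m*z^2 + z^3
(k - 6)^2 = k^2 - 12*k + 36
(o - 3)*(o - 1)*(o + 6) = o^3 + 2*o^2 - 21*o + 18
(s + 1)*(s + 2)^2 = s^3 + 5*s^2 + 8*s + 4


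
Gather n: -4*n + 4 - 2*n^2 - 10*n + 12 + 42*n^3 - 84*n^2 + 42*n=42*n^3 - 86*n^2 + 28*n + 16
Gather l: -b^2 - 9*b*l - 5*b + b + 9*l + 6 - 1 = -b^2 - 4*b + l*(9 - 9*b) + 5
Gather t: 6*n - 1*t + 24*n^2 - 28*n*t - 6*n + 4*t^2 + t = 24*n^2 - 28*n*t + 4*t^2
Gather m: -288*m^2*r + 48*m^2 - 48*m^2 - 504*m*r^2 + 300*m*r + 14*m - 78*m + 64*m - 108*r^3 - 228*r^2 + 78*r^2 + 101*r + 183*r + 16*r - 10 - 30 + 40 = -288*m^2*r + m*(-504*r^2 + 300*r) - 108*r^3 - 150*r^2 + 300*r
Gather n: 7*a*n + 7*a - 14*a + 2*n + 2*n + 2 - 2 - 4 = -7*a + n*(7*a + 4) - 4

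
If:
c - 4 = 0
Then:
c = 4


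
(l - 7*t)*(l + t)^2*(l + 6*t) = l^4 + l^3*t - 43*l^2*t^2 - 85*l*t^3 - 42*t^4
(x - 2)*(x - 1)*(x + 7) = x^3 + 4*x^2 - 19*x + 14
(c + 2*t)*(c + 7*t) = c^2 + 9*c*t + 14*t^2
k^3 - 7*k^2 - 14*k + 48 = (k - 8)*(k - 2)*(k + 3)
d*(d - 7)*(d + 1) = d^3 - 6*d^2 - 7*d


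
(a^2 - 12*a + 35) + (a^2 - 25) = 2*a^2 - 12*a + 10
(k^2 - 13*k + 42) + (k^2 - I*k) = 2*k^2 - 13*k - I*k + 42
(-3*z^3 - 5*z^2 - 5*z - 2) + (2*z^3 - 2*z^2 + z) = -z^3 - 7*z^2 - 4*z - 2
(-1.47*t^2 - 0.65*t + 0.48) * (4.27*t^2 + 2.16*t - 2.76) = -6.2769*t^4 - 5.9507*t^3 + 4.7028*t^2 + 2.8308*t - 1.3248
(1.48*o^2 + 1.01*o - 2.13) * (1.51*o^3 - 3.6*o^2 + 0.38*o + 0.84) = 2.2348*o^5 - 3.8029*o^4 - 6.2899*o^3 + 9.295*o^2 + 0.0389999999999999*o - 1.7892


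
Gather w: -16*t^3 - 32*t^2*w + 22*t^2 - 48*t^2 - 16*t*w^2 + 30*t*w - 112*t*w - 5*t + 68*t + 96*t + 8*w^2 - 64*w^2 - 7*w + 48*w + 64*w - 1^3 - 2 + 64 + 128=-16*t^3 - 26*t^2 + 159*t + w^2*(-16*t - 56) + w*(-32*t^2 - 82*t + 105) + 189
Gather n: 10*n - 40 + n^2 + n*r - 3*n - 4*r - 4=n^2 + n*(r + 7) - 4*r - 44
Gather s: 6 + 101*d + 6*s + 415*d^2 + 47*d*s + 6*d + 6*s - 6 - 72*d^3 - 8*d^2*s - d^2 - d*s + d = -72*d^3 + 414*d^2 + 108*d + s*(-8*d^2 + 46*d + 12)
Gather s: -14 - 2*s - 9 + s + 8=-s - 15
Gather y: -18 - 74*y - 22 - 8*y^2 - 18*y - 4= -8*y^2 - 92*y - 44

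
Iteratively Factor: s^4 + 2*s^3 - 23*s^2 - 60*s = (s + 4)*(s^3 - 2*s^2 - 15*s) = (s + 3)*(s + 4)*(s^2 - 5*s) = (s - 5)*(s + 3)*(s + 4)*(s)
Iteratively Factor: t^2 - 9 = (t + 3)*(t - 3)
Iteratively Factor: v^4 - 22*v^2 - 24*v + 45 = (v - 1)*(v^3 + v^2 - 21*v - 45) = (v - 5)*(v - 1)*(v^2 + 6*v + 9) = (v - 5)*(v - 1)*(v + 3)*(v + 3)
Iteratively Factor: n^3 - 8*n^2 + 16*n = (n)*(n^2 - 8*n + 16) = n*(n - 4)*(n - 4)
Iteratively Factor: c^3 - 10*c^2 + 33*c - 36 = (c - 3)*(c^2 - 7*c + 12) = (c - 3)^2*(c - 4)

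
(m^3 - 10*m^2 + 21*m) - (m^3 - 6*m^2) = -4*m^2 + 21*m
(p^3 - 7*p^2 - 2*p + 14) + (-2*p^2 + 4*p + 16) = p^3 - 9*p^2 + 2*p + 30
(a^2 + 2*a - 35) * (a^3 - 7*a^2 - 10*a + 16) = a^5 - 5*a^4 - 59*a^3 + 241*a^2 + 382*a - 560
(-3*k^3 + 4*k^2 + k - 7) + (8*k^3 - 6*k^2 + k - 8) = 5*k^3 - 2*k^2 + 2*k - 15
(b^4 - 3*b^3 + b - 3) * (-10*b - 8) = -10*b^5 + 22*b^4 + 24*b^3 - 10*b^2 + 22*b + 24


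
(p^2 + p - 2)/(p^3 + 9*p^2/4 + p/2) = 4*(p - 1)/(p*(4*p + 1))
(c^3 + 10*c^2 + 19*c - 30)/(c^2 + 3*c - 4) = (c^2 + 11*c + 30)/(c + 4)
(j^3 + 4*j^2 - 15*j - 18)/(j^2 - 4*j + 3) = (j^2 + 7*j + 6)/(j - 1)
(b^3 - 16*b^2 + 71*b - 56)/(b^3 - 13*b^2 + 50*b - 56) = (b^2 - 9*b + 8)/(b^2 - 6*b + 8)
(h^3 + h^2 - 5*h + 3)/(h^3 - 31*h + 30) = (h^2 + 2*h - 3)/(h^2 + h - 30)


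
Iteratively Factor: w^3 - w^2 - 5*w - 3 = (w + 1)*(w^2 - 2*w - 3) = (w - 3)*(w + 1)*(w + 1)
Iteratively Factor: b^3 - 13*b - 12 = (b + 3)*(b^2 - 3*b - 4) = (b - 4)*(b + 3)*(b + 1)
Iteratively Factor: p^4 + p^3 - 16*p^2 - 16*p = (p - 4)*(p^3 + 5*p^2 + 4*p) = (p - 4)*(p + 1)*(p^2 + 4*p) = (p - 4)*(p + 1)*(p + 4)*(p)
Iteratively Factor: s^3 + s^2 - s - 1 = (s - 1)*(s^2 + 2*s + 1) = (s - 1)*(s + 1)*(s + 1)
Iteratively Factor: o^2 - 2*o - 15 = (o + 3)*(o - 5)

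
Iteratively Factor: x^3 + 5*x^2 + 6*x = (x + 3)*(x^2 + 2*x) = x*(x + 3)*(x + 2)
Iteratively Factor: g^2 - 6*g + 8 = (g - 2)*(g - 4)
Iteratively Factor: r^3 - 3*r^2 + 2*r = (r - 2)*(r^2 - r) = r*(r - 2)*(r - 1)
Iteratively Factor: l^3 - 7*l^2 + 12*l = (l - 4)*(l^2 - 3*l) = (l - 4)*(l - 3)*(l)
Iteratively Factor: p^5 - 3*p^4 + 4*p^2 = (p - 2)*(p^4 - p^3 - 2*p^2) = p*(p - 2)*(p^3 - p^2 - 2*p) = p*(p - 2)*(p + 1)*(p^2 - 2*p) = p*(p - 2)^2*(p + 1)*(p)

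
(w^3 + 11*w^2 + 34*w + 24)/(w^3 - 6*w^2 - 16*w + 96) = (w^2 + 7*w + 6)/(w^2 - 10*w + 24)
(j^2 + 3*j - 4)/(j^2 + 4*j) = (j - 1)/j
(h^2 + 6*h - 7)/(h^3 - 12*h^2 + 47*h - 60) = (h^2 + 6*h - 7)/(h^3 - 12*h^2 + 47*h - 60)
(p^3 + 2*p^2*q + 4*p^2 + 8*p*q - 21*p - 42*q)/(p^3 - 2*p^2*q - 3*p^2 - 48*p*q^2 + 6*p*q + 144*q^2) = (p^2 + 2*p*q + 7*p + 14*q)/(p^2 - 2*p*q - 48*q^2)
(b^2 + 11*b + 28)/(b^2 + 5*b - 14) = (b + 4)/(b - 2)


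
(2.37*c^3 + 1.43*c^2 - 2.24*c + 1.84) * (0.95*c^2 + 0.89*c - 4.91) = 2.2515*c^5 + 3.4678*c^4 - 12.492*c^3 - 7.2669*c^2 + 12.636*c - 9.0344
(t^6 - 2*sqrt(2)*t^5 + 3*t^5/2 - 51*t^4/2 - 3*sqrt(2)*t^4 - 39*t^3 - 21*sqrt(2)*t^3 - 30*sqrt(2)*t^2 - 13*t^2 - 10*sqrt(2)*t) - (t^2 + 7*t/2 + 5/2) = t^6 - 2*sqrt(2)*t^5 + 3*t^5/2 - 51*t^4/2 - 3*sqrt(2)*t^4 - 39*t^3 - 21*sqrt(2)*t^3 - 30*sqrt(2)*t^2 - 14*t^2 - 10*sqrt(2)*t - 7*t/2 - 5/2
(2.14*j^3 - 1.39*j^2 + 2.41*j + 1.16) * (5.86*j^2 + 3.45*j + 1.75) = 12.5404*j^5 - 0.7624*j^4 + 13.0721*j^3 + 12.6796*j^2 + 8.2195*j + 2.03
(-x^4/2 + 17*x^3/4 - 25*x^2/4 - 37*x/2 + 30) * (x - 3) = -x^5/2 + 23*x^4/4 - 19*x^3 + x^2/4 + 171*x/2 - 90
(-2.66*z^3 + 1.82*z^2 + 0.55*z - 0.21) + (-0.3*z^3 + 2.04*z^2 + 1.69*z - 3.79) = -2.96*z^3 + 3.86*z^2 + 2.24*z - 4.0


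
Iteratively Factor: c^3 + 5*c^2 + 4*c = (c + 1)*(c^2 + 4*c) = c*(c + 1)*(c + 4)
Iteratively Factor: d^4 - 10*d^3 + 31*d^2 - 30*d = (d - 3)*(d^3 - 7*d^2 + 10*d) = (d - 5)*(d - 3)*(d^2 - 2*d) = d*(d - 5)*(d - 3)*(d - 2)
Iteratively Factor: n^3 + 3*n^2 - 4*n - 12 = (n + 2)*(n^2 + n - 6) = (n - 2)*(n + 2)*(n + 3)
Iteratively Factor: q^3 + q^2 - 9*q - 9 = (q + 1)*(q^2 - 9) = (q - 3)*(q + 1)*(q + 3)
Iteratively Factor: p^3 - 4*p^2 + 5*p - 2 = (p - 2)*(p^2 - 2*p + 1) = (p - 2)*(p - 1)*(p - 1)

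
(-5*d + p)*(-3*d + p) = 15*d^2 - 8*d*p + p^2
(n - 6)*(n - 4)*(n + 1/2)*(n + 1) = n^4 - 17*n^3/2 + 19*n^2/2 + 31*n + 12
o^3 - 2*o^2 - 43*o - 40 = (o - 8)*(o + 1)*(o + 5)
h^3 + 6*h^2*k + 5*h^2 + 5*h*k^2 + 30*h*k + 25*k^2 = (h + 5)*(h + k)*(h + 5*k)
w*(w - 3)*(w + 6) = w^3 + 3*w^2 - 18*w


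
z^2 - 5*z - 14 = (z - 7)*(z + 2)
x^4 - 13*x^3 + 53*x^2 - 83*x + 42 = (x - 7)*(x - 3)*(x - 2)*(x - 1)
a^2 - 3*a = a*(a - 3)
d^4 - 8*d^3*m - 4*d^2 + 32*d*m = d*(d - 2)*(d + 2)*(d - 8*m)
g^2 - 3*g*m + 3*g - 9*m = (g + 3)*(g - 3*m)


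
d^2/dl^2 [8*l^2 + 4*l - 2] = 16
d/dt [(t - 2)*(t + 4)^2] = 3*t*(t + 4)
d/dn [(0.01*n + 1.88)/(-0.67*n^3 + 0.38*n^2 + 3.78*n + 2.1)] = (0.0134*n^3 + 3.775*n^2 - 1.4288*n - 7.0854)/(0.4489*n^6 - 0.5092*n^5 - 4.9208*n^4 + 0.0587999999999993*n^3 + 15.8844*n^2 + 15.876*n + 4.41)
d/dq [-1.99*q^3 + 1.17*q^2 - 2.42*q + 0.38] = -5.97*q^2 + 2.34*q - 2.42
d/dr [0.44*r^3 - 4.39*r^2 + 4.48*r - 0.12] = 1.32*r^2 - 8.78*r + 4.48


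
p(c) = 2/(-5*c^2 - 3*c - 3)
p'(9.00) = 0.00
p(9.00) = 0.00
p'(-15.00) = 0.00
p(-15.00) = 0.00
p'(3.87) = 0.01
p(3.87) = -0.02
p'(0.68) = 0.36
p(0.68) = -0.27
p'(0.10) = 0.71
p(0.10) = -0.60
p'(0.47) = 0.51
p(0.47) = -0.36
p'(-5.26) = -0.01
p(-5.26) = -0.02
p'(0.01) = 0.68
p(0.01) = -0.66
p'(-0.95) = -0.60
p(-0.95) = -0.43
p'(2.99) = 0.02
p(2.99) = -0.04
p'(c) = 2*(10*c + 3)/(-5*c^2 - 3*c - 3)^2 = 2*(10*c + 3)/(5*c^2 + 3*c + 3)^2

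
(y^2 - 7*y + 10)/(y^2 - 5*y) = (y - 2)/y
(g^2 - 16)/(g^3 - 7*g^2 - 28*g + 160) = (g + 4)/(g^2 - 3*g - 40)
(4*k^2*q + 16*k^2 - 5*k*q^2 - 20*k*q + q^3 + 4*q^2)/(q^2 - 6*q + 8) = (4*k^2*q + 16*k^2 - 5*k*q^2 - 20*k*q + q^3 + 4*q^2)/(q^2 - 6*q + 8)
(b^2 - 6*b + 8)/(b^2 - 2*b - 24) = (-b^2 + 6*b - 8)/(-b^2 + 2*b + 24)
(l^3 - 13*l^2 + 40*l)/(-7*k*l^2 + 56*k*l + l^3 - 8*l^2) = (5 - l)/(7*k - l)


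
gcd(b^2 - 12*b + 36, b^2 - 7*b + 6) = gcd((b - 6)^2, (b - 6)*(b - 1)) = b - 6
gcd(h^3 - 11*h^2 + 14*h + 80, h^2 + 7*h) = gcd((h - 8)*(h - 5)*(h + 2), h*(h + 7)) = 1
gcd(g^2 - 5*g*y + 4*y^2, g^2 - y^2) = -g + y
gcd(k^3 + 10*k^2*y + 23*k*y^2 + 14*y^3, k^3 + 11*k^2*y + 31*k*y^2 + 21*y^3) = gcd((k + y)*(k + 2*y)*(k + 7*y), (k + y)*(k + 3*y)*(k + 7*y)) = k^2 + 8*k*y + 7*y^2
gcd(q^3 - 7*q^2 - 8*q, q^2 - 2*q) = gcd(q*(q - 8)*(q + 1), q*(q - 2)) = q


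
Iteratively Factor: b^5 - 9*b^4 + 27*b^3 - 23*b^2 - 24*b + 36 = (b - 2)*(b^4 - 7*b^3 + 13*b^2 + 3*b - 18) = (b - 2)*(b + 1)*(b^3 - 8*b^2 + 21*b - 18) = (b - 3)*(b - 2)*(b + 1)*(b^2 - 5*b + 6) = (b - 3)*(b - 2)^2*(b + 1)*(b - 3)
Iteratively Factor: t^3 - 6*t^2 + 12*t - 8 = (t - 2)*(t^2 - 4*t + 4) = (t - 2)^2*(t - 2)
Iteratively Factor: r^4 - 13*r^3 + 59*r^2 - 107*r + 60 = (r - 1)*(r^3 - 12*r^2 + 47*r - 60) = (r - 3)*(r - 1)*(r^2 - 9*r + 20) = (r - 4)*(r - 3)*(r - 1)*(r - 5)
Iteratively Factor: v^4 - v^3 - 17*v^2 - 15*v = (v)*(v^3 - v^2 - 17*v - 15) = v*(v + 3)*(v^2 - 4*v - 5) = v*(v + 1)*(v + 3)*(v - 5)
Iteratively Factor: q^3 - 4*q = (q + 2)*(q^2 - 2*q) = q*(q + 2)*(q - 2)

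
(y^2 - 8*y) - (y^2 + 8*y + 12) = -16*y - 12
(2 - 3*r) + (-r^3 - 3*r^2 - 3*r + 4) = -r^3 - 3*r^2 - 6*r + 6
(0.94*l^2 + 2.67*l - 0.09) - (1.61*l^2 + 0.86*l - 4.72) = -0.67*l^2 + 1.81*l + 4.63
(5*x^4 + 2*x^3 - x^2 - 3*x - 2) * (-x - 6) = -5*x^5 - 32*x^4 - 11*x^3 + 9*x^2 + 20*x + 12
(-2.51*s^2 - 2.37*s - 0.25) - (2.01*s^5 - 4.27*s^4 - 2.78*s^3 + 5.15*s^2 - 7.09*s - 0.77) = -2.01*s^5 + 4.27*s^4 + 2.78*s^3 - 7.66*s^2 + 4.72*s + 0.52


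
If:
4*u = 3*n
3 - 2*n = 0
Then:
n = 3/2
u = 9/8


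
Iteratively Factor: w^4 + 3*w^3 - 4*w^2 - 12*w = (w - 2)*(w^3 + 5*w^2 + 6*w) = w*(w - 2)*(w^2 + 5*w + 6) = w*(w - 2)*(w + 3)*(w + 2)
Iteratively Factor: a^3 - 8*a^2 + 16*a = (a - 4)*(a^2 - 4*a) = a*(a - 4)*(a - 4)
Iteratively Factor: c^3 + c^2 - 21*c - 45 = (c + 3)*(c^2 - 2*c - 15) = (c + 3)^2*(c - 5)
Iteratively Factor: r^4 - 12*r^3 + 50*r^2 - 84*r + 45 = (r - 3)*(r^3 - 9*r^2 + 23*r - 15) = (r - 3)*(r - 1)*(r^2 - 8*r + 15) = (r - 3)^2*(r - 1)*(r - 5)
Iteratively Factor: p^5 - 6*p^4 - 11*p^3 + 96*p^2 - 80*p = (p - 1)*(p^4 - 5*p^3 - 16*p^2 + 80*p) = p*(p - 1)*(p^3 - 5*p^2 - 16*p + 80) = p*(p - 1)*(p + 4)*(p^2 - 9*p + 20) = p*(p - 4)*(p - 1)*(p + 4)*(p - 5)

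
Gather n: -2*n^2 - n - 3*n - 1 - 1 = -2*n^2 - 4*n - 2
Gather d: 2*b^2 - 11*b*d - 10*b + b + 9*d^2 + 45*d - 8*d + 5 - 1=2*b^2 - 9*b + 9*d^2 + d*(37 - 11*b) + 4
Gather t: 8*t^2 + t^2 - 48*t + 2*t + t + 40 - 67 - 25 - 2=9*t^2 - 45*t - 54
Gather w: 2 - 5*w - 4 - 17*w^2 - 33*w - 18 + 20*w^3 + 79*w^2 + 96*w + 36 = 20*w^3 + 62*w^2 + 58*w + 16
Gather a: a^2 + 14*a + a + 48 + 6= a^2 + 15*a + 54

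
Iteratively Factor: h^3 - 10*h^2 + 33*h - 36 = (h - 4)*(h^2 - 6*h + 9) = (h - 4)*(h - 3)*(h - 3)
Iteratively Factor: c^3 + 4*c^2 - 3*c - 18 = (c + 3)*(c^2 + c - 6) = (c + 3)^2*(c - 2)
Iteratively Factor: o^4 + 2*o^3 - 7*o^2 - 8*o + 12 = (o - 1)*(o^3 + 3*o^2 - 4*o - 12) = (o - 1)*(o + 3)*(o^2 - 4) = (o - 1)*(o + 2)*(o + 3)*(o - 2)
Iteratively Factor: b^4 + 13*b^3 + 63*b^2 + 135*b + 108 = (b + 3)*(b^3 + 10*b^2 + 33*b + 36) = (b + 3)*(b + 4)*(b^2 + 6*b + 9) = (b + 3)^2*(b + 4)*(b + 3)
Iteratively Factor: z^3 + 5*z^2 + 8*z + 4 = (z + 1)*(z^2 + 4*z + 4) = (z + 1)*(z + 2)*(z + 2)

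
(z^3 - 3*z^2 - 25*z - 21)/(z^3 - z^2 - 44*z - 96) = (z^2 - 6*z - 7)/(z^2 - 4*z - 32)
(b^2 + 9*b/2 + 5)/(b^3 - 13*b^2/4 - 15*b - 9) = 2*(2*b + 5)/(4*b^2 - 21*b - 18)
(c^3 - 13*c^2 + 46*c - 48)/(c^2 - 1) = (c^3 - 13*c^2 + 46*c - 48)/(c^2 - 1)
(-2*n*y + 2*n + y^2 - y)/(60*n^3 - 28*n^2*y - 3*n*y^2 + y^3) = (y - 1)/(-30*n^2 - n*y + y^2)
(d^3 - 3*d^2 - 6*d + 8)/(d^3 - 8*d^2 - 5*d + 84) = (d^2 + d - 2)/(d^2 - 4*d - 21)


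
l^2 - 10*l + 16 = (l - 8)*(l - 2)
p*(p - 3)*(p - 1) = p^3 - 4*p^2 + 3*p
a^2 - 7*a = a*(a - 7)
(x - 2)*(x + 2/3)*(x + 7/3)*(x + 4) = x^4 + 5*x^3 - 4*x^2/9 - 188*x/9 - 112/9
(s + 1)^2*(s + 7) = s^3 + 9*s^2 + 15*s + 7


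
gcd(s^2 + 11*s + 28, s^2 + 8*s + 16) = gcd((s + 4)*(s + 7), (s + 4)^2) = s + 4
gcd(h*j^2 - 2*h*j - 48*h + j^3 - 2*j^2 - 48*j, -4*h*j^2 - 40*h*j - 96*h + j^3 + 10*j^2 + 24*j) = j + 6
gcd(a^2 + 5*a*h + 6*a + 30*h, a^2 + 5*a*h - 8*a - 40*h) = a + 5*h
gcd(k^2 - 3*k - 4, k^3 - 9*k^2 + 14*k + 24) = k^2 - 3*k - 4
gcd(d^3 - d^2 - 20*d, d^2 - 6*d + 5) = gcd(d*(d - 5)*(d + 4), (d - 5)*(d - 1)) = d - 5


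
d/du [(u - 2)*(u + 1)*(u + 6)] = 3*u^2 + 10*u - 8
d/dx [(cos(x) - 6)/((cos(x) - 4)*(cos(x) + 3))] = (cos(x)^2 - 12*cos(x) + 18)*sin(x)/((cos(x) - 4)^2*(cos(x) + 3)^2)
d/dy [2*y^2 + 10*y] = 4*y + 10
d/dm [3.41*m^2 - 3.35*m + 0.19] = 6.82*m - 3.35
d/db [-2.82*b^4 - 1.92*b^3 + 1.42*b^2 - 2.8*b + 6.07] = -11.28*b^3 - 5.76*b^2 + 2.84*b - 2.8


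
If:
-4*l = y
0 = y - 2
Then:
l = -1/2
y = 2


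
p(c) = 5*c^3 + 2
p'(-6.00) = 540.00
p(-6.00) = -1078.00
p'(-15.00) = 3375.00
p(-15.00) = -16873.00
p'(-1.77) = 46.99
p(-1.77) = -25.73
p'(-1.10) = 18.15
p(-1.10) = -4.66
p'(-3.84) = 221.18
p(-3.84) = -281.12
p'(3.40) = 173.40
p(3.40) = 198.52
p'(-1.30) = 25.35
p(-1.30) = -8.98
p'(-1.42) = 30.25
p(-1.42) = -12.32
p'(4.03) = 243.61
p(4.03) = 329.25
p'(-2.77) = 115.09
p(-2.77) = -104.27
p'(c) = 15*c^2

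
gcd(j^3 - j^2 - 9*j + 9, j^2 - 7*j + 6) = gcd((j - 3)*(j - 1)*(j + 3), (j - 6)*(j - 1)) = j - 1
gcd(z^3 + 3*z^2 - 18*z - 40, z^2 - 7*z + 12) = z - 4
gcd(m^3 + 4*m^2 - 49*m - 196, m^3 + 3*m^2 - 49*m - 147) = m^2 - 49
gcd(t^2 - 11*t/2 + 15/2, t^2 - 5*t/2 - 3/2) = t - 3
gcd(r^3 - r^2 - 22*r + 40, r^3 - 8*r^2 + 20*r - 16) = r^2 - 6*r + 8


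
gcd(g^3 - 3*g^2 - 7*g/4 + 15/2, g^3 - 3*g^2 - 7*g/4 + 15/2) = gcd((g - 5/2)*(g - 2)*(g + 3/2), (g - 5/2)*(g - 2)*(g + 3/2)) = g^3 - 3*g^2 - 7*g/4 + 15/2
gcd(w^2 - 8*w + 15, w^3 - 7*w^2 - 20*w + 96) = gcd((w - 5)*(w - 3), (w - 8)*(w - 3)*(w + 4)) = w - 3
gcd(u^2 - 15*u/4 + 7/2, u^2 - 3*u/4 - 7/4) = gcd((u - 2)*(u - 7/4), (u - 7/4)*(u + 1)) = u - 7/4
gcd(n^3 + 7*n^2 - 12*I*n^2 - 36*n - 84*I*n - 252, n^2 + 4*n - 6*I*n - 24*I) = n - 6*I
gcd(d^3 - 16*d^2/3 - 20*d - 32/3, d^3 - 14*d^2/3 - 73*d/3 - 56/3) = d - 8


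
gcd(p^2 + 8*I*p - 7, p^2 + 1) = p + I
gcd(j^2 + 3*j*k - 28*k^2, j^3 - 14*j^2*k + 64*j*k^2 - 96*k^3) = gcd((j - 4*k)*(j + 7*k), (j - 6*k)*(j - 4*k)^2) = j - 4*k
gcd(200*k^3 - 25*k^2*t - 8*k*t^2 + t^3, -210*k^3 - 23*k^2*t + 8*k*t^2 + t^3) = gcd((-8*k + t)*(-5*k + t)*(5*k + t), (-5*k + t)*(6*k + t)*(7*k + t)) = -5*k + t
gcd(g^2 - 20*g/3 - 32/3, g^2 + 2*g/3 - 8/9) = g + 4/3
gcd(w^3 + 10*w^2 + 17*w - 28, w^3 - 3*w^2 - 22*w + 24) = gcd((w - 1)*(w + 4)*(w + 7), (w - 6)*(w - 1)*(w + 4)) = w^2 + 3*w - 4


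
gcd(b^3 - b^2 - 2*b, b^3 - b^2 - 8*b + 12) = b - 2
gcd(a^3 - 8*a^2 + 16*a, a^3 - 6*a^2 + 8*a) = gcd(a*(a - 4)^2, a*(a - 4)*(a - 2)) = a^2 - 4*a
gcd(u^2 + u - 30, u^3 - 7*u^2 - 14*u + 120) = u - 5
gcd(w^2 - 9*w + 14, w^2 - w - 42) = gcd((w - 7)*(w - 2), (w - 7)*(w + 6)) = w - 7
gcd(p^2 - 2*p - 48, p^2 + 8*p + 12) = p + 6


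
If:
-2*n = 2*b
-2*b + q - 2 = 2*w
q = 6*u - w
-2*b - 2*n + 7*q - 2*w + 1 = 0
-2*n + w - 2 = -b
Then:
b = 39/22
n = -39/22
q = -12/11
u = -97/132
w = -73/22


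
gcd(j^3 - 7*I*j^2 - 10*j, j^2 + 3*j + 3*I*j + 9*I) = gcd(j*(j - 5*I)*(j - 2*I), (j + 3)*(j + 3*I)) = 1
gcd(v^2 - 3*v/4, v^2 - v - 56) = 1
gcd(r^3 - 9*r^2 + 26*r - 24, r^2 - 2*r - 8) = r - 4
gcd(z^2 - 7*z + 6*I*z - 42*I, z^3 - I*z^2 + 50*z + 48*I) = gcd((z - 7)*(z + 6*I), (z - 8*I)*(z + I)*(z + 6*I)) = z + 6*I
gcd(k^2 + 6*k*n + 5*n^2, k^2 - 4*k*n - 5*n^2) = k + n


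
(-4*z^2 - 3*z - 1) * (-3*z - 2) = 12*z^3 + 17*z^2 + 9*z + 2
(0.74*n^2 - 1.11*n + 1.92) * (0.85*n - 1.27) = 0.629*n^3 - 1.8833*n^2 + 3.0417*n - 2.4384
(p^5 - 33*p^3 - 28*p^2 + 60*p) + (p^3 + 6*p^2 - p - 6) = p^5 - 32*p^3 - 22*p^2 + 59*p - 6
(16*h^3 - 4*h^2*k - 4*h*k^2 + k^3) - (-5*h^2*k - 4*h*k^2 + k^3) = 16*h^3 + h^2*k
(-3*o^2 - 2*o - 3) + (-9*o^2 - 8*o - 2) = -12*o^2 - 10*o - 5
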